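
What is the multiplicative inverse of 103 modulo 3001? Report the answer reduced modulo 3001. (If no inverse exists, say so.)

gcd(3001, 103) by repeated division:
3001 = 29×103 + 14
103 = 7×14 + 5
14 = 2×5 + 4
5 = 1×4 + 1
4 = 4×1 + 0
gcd = 1, so the inverse exists. Back-substitute:
1 = 5 − 4
1 = −14 + 3·5
1 = 3·103 − 22·14
1 = −22·3001 + 641·103
So 103·641 ≡ 1 (mod 3001).

641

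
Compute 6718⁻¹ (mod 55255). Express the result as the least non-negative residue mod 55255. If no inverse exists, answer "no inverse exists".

Run Euclid on (55255, 6718):
55255 = 8×6718 + 1511
6718 = 4×1511 + 674
1511 = 2×674 + 163
674 = 4×163 + 22
163 = 7×22 + 9
22 = 2×9 + 4
9 = 2×4 + 1
4 = 4×1 + 0
The gcd is 1. Working backward:
1 = 9 − 2·4
1 = −2·22 + 5·9
1 = 5·163 − 37·22
1 = −37·674 + 153·163
1 = 153·1511 − 343·674
1 = −343·6718 + 1525·1511
1 = 1525·55255 − 12543·6718
Thus 6718·(-12543) ≡ 1 (mod 55255); reducing, -12543 mod 55255 = 42712.

42712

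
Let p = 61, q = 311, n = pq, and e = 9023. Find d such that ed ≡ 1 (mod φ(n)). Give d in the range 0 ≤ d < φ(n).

7487

φ(n) = (p−1)(q−1) = 60·310 = 18600.
Need d with 9023·d ≡ 1 (mod 18600). Apply the extended Euclidean algorithm:
18600 = 2×9023 + 554
9023 = 16×554 + 159
554 = 3×159 + 77
159 = 2×77 + 5
77 = 15×5 + 2
5 = 2×2 + 1
2 = 2×1 + 0
Back-substitute:
1 = 5 − 2·2
1 = −2·77 + 31·5
1 = 31·159 − 64·77
1 = −64·554 + 223·159
1 = 223·9023 − 3632·554
1 = −3632·18600 + 7487·9023
So 9023·7487 ≡ 1 (mod 18600), hence d = 7487.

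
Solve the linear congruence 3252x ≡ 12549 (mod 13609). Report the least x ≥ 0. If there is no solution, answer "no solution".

3381

First find gcd(3252, 13609):
13609 = 4*3252 + 601
3252 = 5*601 + 247
601 = 2*247 + 107
247 = 2*107 + 33
107 = 3*33 + 8
33 = 4*8 + 1
8 = 8*1 + 0
gcd = 1, so a unique solution mod 13609 exists.
Back-substitute for the Bézout coefficients:
1 = 33 − 4·8
1 = −4·107 + 13·33
1 = 13·247 − 30·107
1 = −30·601 + 73·247
1 = 73·3252 − 395·601
1 = −395·13609 + 1653·3252
So 3252·(1653) ≡ 1 (mod 13609), giving 3252⁻¹ ≡ 1653.
x ≡ 3252⁻¹·12549 ≡ 1653·12549 ≡ 3381 (mod 13609).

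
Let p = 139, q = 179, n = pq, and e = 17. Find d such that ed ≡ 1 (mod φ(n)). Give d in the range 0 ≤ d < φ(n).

1445

φ(n) = (p−1)(q−1) = 138·178 = 24564.
Need d with 17·d ≡ 1 (mod 24564). Apply the extended Euclidean algorithm:
24564 = 1444×17 + 16
17 = 1×16 + 1
16 = 16×1 + 0
Back-substitute:
1 = 17 − 16
1 = −24564 + 1445·17
So 17·1445 ≡ 1 (mod 24564), hence d = 1445.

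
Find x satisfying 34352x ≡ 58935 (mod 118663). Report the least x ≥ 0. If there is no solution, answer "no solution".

94177

First find gcd(34352, 118663):
118663 = 3*34352 + 15607
34352 = 2*15607 + 3138
15607 = 4*3138 + 3055
3138 = 1*3055 + 83
3055 = 36*83 + 67
83 = 1*67 + 16
67 = 4*16 + 3
16 = 5*3 + 1
3 = 3*1 + 0
gcd = 1, so a unique solution mod 118663 exists.
Back-substitute for the Bézout coefficients:
1 = 16 − 5·3
1 = −5·67 + 21·16
1 = 21·83 − 26·67
1 = −26·3055 + 957·83
1 = 957·3138 − 983·3055
1 = −983·15607 + 4889·3138
1 = 4889·34352 − 10761·15607
1 = −10761·118663 + 37172·34352
So 34352·(37172) ≡ 1 (mod 118663), giving 34352⁻¹ ≡ 37172.
x ≡ 34352⁻¹·58935 ≡ 37172·58935 ≡ 94177 (mod 118663).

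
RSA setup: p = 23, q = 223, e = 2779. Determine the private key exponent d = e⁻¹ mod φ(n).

φ(n) = (p−1)(q−1) = 22·222 = 4884.
Need d with 2779·d ≡ 1 (mod 4884). Apply the extended Euclidean algorithm:
4884 = 1×2779 + 2105
2779 = 1×2105 + 674
2105 = 3×674 + 83
674 = 8×83 + 10
83 = 8×10 + 3
10 = 3×3 + 1
3 = 3×1 + 0
Back-substitute:
1 = 10 − 3·3
1 = −3·83 + 25·10
1 = 25·674 − 203·83
1 = −203·2105 + 634·674
1 = 634·2779 − 837·2105
1 = −837·4884 + 1471·2779
So 2779·1471 ≡ 1 (mod 4884), hence d = 1471.

1471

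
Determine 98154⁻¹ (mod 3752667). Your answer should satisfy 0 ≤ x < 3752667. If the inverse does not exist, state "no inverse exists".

Euclidean algorithm on 3752667, 98154:
3752667 = 38·98154 + 22815
98154 = 4·22815 + 6894
22815 = 3·6894 + 2133
6894 = 3·2133 + 495
2133 = 4·495 + 153
495 = 3·153 + 36
153 = 4·36 + 9
36 = 4·9 + 0
Since gcd = 9 > 1, 98154 is not a unit mod 3752667.

no inverse exists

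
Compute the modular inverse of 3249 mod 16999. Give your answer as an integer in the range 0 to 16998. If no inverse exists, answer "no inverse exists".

Run Euclid on (16999, 3249):
16999 = 5×3249 + 754
3249 = 4×754 + 233
754 = 3×233 + 55
233 = 4×55 + 13
55 = 4×13 + 3
13 = 4×3 + 1
3 = 3×1 + 0
Since gcd(3249, 16999) = 1, back-substitute to write 1 as a combination:
1 = 13 − 4·3
1 = −4·55 + 17·13
1 = 17·233 − 72·55
1 = −72·754 + 233·233
1 = 233·3249 − 1004·754
1 = −1004·16999 + 5253·3249
So 3249·5253 ≡ 1 (mod 16999).

5253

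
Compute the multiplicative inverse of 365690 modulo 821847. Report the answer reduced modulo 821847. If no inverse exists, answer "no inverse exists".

no inverse exists

Compute gcd(365690, 821847):
821847 = 2×365690 + 90467
365690 = 4×90467 + 3822
90467 = 23×3822 + 2561
3822 = 1×2561 + 1261
2561 = 2×1261 + 39
1261 = 32×39 + 13
39 = 3×13 + 0
The gcd is 13, not 1, hence no inverse exists.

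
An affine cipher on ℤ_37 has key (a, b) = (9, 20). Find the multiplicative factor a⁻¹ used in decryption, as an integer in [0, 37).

33

Apply the Euclidean algorithm to 37 and 9:
37 = 4*9 + 1
9 = 9*1 + 0
The gcd is 1. Working backward:
1 = 37 − 4·9
Thus 9·(-4) ≡ 1 (mod 37); reducing, -4 mod 37 = 33.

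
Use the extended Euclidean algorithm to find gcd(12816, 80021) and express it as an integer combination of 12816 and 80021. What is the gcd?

Repeated division:
80021 = 6·12816 + 3125
12816 = 4·3125 + 316
3125 = 9·316 + 281
316 = 1·281 + 35
281 = 8·35 + 1
35 = 35·1 + 0
gcd(12816, 80021) = 1.
Back-substituting:
1 = 281 − 8·35
1 = −8·316 + 9·281
1 = 9·3125 − 89·316
1 = −89·12816 + 365·3125
1 = 365·80021 − 2279·12816
So 1 = (365)·80021 + (-2279)·12816.

1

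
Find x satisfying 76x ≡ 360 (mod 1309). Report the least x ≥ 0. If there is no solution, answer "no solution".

487

First find gcd(76, 1309):
1309 = 17·76 + 17
76 = 4·17 + 8
17 = 2·8 + 1
8 = 8·1 + 0
gcd = 1, so a unique solution mod 1309 exists.
Back-substitute for the Bézout coefficients:
1 = 17 − 2·8
1 = −2·76 + 9·17
1 = 9·1309 − 155·76
So 76·(-155) ≡ 1 (mod 1309), giving 76⁻¹ ≡ 1154.
x ≡ 76⁻¹·360 ≡ 1154·360 ≡ 487 (mod 1309).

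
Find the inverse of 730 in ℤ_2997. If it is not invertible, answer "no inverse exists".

Run Euclid on (2997, 730):
2997 = 4*730 + 77
730 = 9*77 + 37
77 = 2*37 + 3
37 = 12*3 + 1
3 = 3*1 + 0
Since gcd(730, 2997) = 1, back-substitute to write 1 as a combination:
1 = 37 − 12·3
1 = −12·77 + 25·37
1 = 25·730 − 237·77
1 = −237·2997 + 973·730
So 730·973 ≡ 1 (mod 2997).

973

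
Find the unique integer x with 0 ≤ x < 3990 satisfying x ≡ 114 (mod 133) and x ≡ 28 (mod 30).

Write x = 114 + 133·k. Then 133·k ≡ 28 − 114 ≡ 4 (mod 30).
Need 133⁻¹ mod 30. Extended Euclid on (30, 13):
30 = 2·13 + 4
13 = 3·4 + 1
4 = 4·1 + 0
Back-substitute:
1 = 13 − 3·4
1 = −3·30 + 7·13
133⁻¹ ≡ 7 (mod 30), so k ≡ 7·4 ≡ 28 (mod 30).
x = 114 + 133·28 = 3838.

3838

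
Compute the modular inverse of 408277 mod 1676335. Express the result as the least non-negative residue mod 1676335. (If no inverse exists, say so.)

956698

gcd(1676335, 408277) by repeated division:
1676335 = 4*408277 + 43227
408277 = 9*43227 + 19234
43227 = 2*19234 + 4759
19234 = 4*4759 + 198
4759 = 24*198 + 7
198 = 28*7 + 2
7 = 3*2 + 1
2 = 2*1 + 0
gcd = 1, so the inverse exists. Back-substitute:
1 = 7 − 3·2
1 = −3·198 + 85·7
1 = 85·4759 − 2043·198
1 = −2043·19234 + 8257·4759
1 = 8257·43227 − 18557·19234
1 = −18557·408277 + 175270·43227
1 = 175270·1676335 − 719637·408277
Hence 408277⁻¹ ≡ -719637 ≡ 956698 (mod 1676335).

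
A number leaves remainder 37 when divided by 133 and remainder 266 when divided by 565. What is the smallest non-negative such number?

66936

Write x = 37 + 133·k. Then 133·k ≡ 266 − 37 ≡ 229 (mod 565).
Need 133⁻¹ mod 565. Extended Euclid on (565, 133):
565 = 4·133 + 33
133 = 4·33 + 1
33 = 33·1 + 0
Back-substitute:
1 = 133 − 4·33
1 = −4·565 + 17·133
133⁻¹ ≡ 17 (mod 565), so k ≡ 17·229 ≡ 503 (mod 565).
x = 37 + 133·503 = 66936.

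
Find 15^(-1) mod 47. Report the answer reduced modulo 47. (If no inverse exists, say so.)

22

gcd(47, 15) by repeated division:
47 = 3*15 + 2
15 = 7*2 + 1
2 = 2*1 + 0
gcd = 1, so the inverse exists. Back-substitute:
1 = 15 − 7·2
1 = −7·47 + 22·15
So 15·22 ≡ 1 (mod 47).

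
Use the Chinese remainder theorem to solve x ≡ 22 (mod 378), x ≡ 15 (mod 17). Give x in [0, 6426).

4180

Write x = 22 + 378·k. Then 378·k ≡ 15 − 22 ≡ 10 (mod 17).
Need 378⁻¹ mod 17. Extended Euclid on (17, 4):
17 = 4×4 + 1
4 = 4×1 + 0
Back-substitute:
1 = 17 − 4·4
378⁻¹ ≡ 13 (mod 17), so k ≡ 13·10 ≡ 11 (mod 17).
x = 22 + 378·11 = 4180.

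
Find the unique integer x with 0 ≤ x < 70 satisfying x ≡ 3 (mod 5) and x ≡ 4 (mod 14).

18

Write x = 3 + 5·k. Then 5·k ≡ 4 − 3 ≡ 1 (mod 14).
Need 5⁻¹ mod 14. Extended Euclid on (14, 5):
14 = 2*5 + 4
5 = 1*4 + 1
4 = 4*1 + 0
Back-substitute:
1 = 5 − 4
1 = −14 + 3·5
5⁻¹ ≡ 3 (mod 14), so k ≡ 3·1 ≡ 3 (mod 14).
x = 3 + 5·3 = 18.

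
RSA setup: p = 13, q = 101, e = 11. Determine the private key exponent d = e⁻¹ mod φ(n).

φ(n) = (p−1)(q−1) = 12·100 = 1200.
Need d with 11·d ≡ 1 (mod 1200). Apply the extended Euclidean algorithm:
1200 = 109×11 + 1
11 = 11×1 + 0
Back-substitute:
1 = 1200 − 109·11
So 11·(-109) ≡ 1 (mod 1200), hence d ≡ -109 ≡ 1091 (mod 1200).

1091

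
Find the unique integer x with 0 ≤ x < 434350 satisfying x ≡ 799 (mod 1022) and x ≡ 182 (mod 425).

Write x = 799 + 1022·k. Then 1022·k ≡ 182 − 799 ≡ 233 (mod 425).
Need 1022⁻¹ mod 425. Extended Euclid on (425, 172):
425 = 2×172 + 81
172 = 2×81 + 10
81 = 8×10 + 1
10 = 10×1 + 0
Back-substitute:
1 = 81 − 8·10
1 = −8·172 + 17·81
1 = 17·425 − 42·172
1022⁻¹ ≡ 383 (mod 425), so k ≡ 383·233 ≡ 414 (mod 425).
x = 799 + 1022·414 = 423907.

423907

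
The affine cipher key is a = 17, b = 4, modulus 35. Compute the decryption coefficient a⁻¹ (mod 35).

Extended Euclidean algorithm:
35 = 2·17 + 1
17 = 17·1 + 0
The gcd is 1. Working backward:
1 = 35 − 2·17
So 17·(-2) ≡ 1 (mod 35), and -2 ≡ 33 (mod 35).

33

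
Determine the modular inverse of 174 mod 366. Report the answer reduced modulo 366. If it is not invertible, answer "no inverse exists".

Euclidean algorithm on 366, 174:
366 = 2*174 + 18
174 = 9*18 + 12
18 = 1*12 + 6
12 = 2*6 + 0
gcd(174, 366) = 6 ≠ 1, so 174 has no multiplicative inverse modulo 366.

no inverse exists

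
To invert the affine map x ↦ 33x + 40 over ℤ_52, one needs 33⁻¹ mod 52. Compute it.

gcd(52, 33) by repeated division:
52 = 1×33 + 19
33 = 1×19 + 14
19 = 1×14 + 5
14 = 2×5 + 4
5 = 1×4 + 1
4 = 4×1 + 0
gcd = 1, so the inverse exists. Back-substitute:
1 = 5 − 4
1 = −14 + 3·5
1 = 3·19 − 4·14
1 = −4·33 + 7·19
1 = 7·52 − 11·33
So 33·(-11) ≡ 1 (mod 52), and -11 ≡ 41 (mod 52).

41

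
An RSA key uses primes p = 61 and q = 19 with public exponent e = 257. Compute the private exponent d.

φ(n) = (p−1)(q−1) = 60·18 = 1080.
Need d with 257·d ≡ 1 (mod 1080). Apply the extended Euclidean algorithm:
1080 = 4*257 + 52
257 = 4*52 + 49
52 = 1*49 + 3
49 = 16*3 + 1
3 = 3*1 + 0
Back-substitute:
1 = 49 − 16·3
1 = −16·52 + 17·49
1 = 17·257 − 84·52
1 = −84·1080 + 353·257
So 257·353 ≡ 1 (mod 1080), hence d = 353.

353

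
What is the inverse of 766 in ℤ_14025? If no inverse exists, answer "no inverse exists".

10711

Extended Euclidean algorithm:
14025 = 18·766 + 237
766 = 3·237 + 55
237 = 4·55 + 17
55 = 3·17 + 4
17 = 4·4 + 1
4 = 4·1 + 0
gcd = 1, so the inverse exists. Back-substitute:
1 = 17 − 4·4
1 = −4·55 + 13·17
1 = 13·237 − 56·55
1 = −56·766 + 181·237
1 = 181·14025 − 3314·766
Thus 766·(-3314) ≡ 1 (mod 14025); reducing, -3314 mod 14025 = 10711.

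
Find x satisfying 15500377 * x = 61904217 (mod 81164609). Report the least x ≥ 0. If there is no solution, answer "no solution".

First find gcd(15500377, 81164609):
81164609 = 5×15500377 + 3662724
15500377 = 4×3662724 + 849481
3662724 = 4×849481 + 264800
849481 = 3×264800 + 55081
264800 = 4×55081 + 44476
55081 = 1×44476 + 10605
44476 = 4×10605 + 2056
10605 = 5×2056 + 325
2056 = 6×325 + 106
325 = 3×106 + 7
106 = 15×7 + 1
7 = 7×1 + 0
gcd = 1, so a unique solution mod 81164609 exists.
Back-substitute for the Bézout coefficients:
1 = 106 − 15·7
1 = −15·325 + 46·106
1 = 46·2056 − 291·325
1 = −291·10605 + 1501·2056
1 = 1501·44476 − 6295·10605
1 = −6295·55081 + 7796·44476
1 = 7796·264800 − 37479·55081
1 = −37479·849481 + 120233·264800
1 = 120233·3662724 − 518411·849481
1 = −518411·15500377 + 2193877·3662724
1 = 2193877·81164609 − 11487796·15500377
So 15500377·(-11487796) ≡ 1 (mod 81164609), giving 15500377⁻¹ ≡ 69676813.
x ≡ 15500377⁻¹·61904217 ≡ 69676813·61904217 ≡ 22494710 (mod 81164609).

22494710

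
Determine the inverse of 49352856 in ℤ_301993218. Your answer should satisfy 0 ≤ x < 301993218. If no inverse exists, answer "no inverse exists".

no inverse exists

Euclidean algorithm on 301993218, 49352856:
301993218 = 6·49352856 + 5876082
49352856 = 8·5876082 + 2344200
5876082 = 2·2344200 + 1187682
2344200 = 1·1187682 + 1156518
1187682 = 1·1156518 + 31164
1156518 = 37·31164 + 3450
31164 = 9·3450 + 114
3450 = 30·114 + 30
114 = 3·30 + 24
30 = 1·24 + 6
24 = 4·6 + 0
Since gcd = 6 > 1, 49352856 is not a unit mod 301993218.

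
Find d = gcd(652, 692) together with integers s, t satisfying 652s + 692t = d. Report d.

4

Apply Euclid's algorithm to 692 and 652:
692 = 1*652 + 40
652 = 16*40 + 12
40 = 3*12 + 4
12 = 3*4 + 0
gcd(652, 692) = 4.
Back-substituting:
4 = 40 − 3·12
4 = −3·652 + 49·40
4 = 49·692 − 52·652
So 4 = (49)·692 + (-52)·652.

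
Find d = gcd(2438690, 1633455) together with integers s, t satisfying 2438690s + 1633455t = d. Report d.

5

Euclidean algorithm:
2438690 = 1*1633455 + 805235
1633455 = 2*805235 + 22985
805235 = 35*22985 + 760
22985 = 30*760 + 185
760 = 4*185 + 20
185 = 9*20 + 5
20 = 4*5 + 0
gcd(2438690, 1633455) = 5.
Working backward:
5 = 185 − 9·20
5 = −9·760 + 37·185
5 = 37·22985 − 1119·760
5 = −1119·805235 + 39202·22985
5 = 39202·1633455 − 79523·805235
5 = −79523·2438690 + 118725·1633455
So 5 = (-79523)·2438690 + (118725)·1633455.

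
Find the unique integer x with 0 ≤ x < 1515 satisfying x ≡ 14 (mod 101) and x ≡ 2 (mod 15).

317

Write x = 14 + 101·k. Then 101·k ≡ 2 − 14 ≡ 3 (mod 15).
Need 101⁻¹ mod 15. Extended Euclid on (15, 11):
15 = 1*11 + 4
11 = 2*4 + 3
4 = 1*3 + 1
3 = 3*1 + 0
Back-substitute:
1 = 4 − 3
1 = −11 + 3·4
1 = 3·15 − 4·11
101⁻¹ ≡ 11 (mod 15), so k ≡ 11·3 ≡ 3 (mod 15).
x = 14 + 101·3 = 317.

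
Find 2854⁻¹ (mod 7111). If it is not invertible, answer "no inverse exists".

Apply the Euclidean algorithm to 7111 and 2854:
7111 = 2×2854 + 1403
2854 = 2×1403 + 48
1403 = 29×48 + 11
48 = 4×11 + 4
11 = 2×4 + 3
4 = 1×3 + 1
3 = 3×1 + 0
Since gcd(2854, 7111) = 1, back-substitute to write 1 as a combination:
1 = 4 − 3
1 = −11 + 3·4
1 = 3·48 − 13·11
1 = −13·1403 + 380·48
1 = 380·2854 − 773·1403
1 = −773·7111 + 1926·2854
So 2854·1926 ≡ 1 (mod 7111).

1926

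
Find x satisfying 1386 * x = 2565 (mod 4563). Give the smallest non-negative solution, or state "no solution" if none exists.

150

First find gcd(1386, 4563):
4563 = 3·1386 + 405
1386 = 3·405 + 171
405 = 2·171 + 63
171 = 2·63 + 45
63 = 1·45 + 18
45 = 2·18 + 9
18 = 2·9 + 0
gcd = 9 and 9 | 2565, so solutions exist. Divide through by 9: 154x ≡ 285 (mod 507).
Now find 154⁻¹ mod 507:
507 = 3·154 + 45
154 = 3·45 + 19
45 = 2·19 + 7
19 = 2·7 + 5
7 = 1·5 + 2
5 = 2·2 + 1
2 = 2·1 + 0
Back-substitute:
1 = 5 − 2·2
1 = −2·7 + 3·5
1 = 3·19 − 8·7
1 = −8·45 + 19·19
1 = 19·154 − 65·45
1 = −65·507 + 214·154
So 154⁻¹ ≡ 214 (mod 507).
Then x ≡ 214·285 ≡ 150 (mod 507); the smallest non-negative solution is x = 150.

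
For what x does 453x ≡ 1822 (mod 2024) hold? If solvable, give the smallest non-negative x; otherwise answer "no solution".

1054

First find gcd(453, 2024):
2024 = 4*453 + 212
453 = 2*212 + 29
212 = 7*29 + 9
29 = 3*9 + 2
9 = 4*2 + 1
2 = 2*1 + 0
gcd = 1, so a unique solution mod 2024 exists.
Back-substitute for the Bézout coefficients:
1 = 9 − 4·2
1 = −4·29 + 13·9
1 = 13·212 − 95·29
1 = −95·453 + 203·212
1 = 203·2024 − 907·453
So 453·(-907) ≡ 1 (mod 2024), giving 453⁻¹ ≡ 1117.
x ≡ 453⁻¹·1822 ≡ 1117·1822 ≡ 1054 (mod 2024).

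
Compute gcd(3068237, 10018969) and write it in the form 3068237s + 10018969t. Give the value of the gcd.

1

Repeated division:
10018969 = 3*3068237 + 814258
3068237 = 3*814258 + 625463
814258 = 1*625463 + 188795
625463 = 3*188795 + 59078
188795 = 3*59078 + 11561
59078 = 5*11561 + 1273
11561 = 9*1273 + 104
1273 = 12*104 + 25
104 = 4*25 + 4
25 = 6*4 + 1
4 = 4*1 + 0
gcd(3068237, 10018969) = 1.
Express as a combination:
1 = 25 − 6·4
1 = −6·104 + 25·25
1 = 25·1273 − 306·104
1 = −306·11561 + 2779·1273
1 = 2779·59078 − 14201·11561
1 = −14201·188795 + 45382·59078
1 = 45382·625463 − 150347·188795
1 = −150347·814258 + 195729·625463
1 = 195729·3068237 − 737534·814258
1 = −737534·10018969 + 2408331·3068237
So 1 = (-737534)·10018969 + (2408331)·3068237.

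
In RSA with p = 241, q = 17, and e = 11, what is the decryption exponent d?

3491

φ(n) = (p−1)(q−1) = 240·16 = 3840.
Need d with 11·d ≡ 1 (mod 3840). Apply the extended Euclidean algorithm:
3840 = 349*11 + 1
11 = 11*1 + 0
Back-substitute:
1 = 3840 − 349·11
So 11·(-349) ≡ 1 (mod 3840), hence d ≡ -349 ≡ 3491 (mod 3840).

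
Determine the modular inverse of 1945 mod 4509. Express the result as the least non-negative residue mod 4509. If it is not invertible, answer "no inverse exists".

Run Euclid on (4509, 1945):
4509 = 2*1945 + 619
1945 = 3*619 + 88
619 = 7*88 + 3
88 = 29*3 + 1
3 = 3*1 + 0
The gcd is 1. Working backward:
1 = 88 − 29·3
1 = −29·619 + 204·88
1 = 204·1945 − 641·619
1 = −641·4509 + 1486·1945
So 1945·1486 ≡ 1 (mod 4509).

1486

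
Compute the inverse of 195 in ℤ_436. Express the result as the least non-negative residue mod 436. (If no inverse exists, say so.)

199

Apply the Euclidean algorithm to 436 and 195:
436 = 2*195 + 46
195 = 4*46 + 11
46 = 4*11 + 2
11 = 5*2 + 1
2 = 2*1 + 0
Since gcd(195, 436) = 1, back-substitute to write 1 as a combination:
1 = 11 − 5·2
1 = −5·46 + 21·11
1 = 21·195 − 89·46
1 = −89·436 + 199·195
So 195·199 ≡ 1 (mod 436).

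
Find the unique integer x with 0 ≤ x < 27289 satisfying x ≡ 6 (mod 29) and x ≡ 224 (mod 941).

Write x = 6 + 29·k. Then 29·k ≡ 224 − 6 ≡ 218 (mod 941).
Need 29⁻¹ mod 941. Extended Euclid on (941, 29):
941 = 32·29 + 13
29 = 2·13 + 3
13 = 4·3 + 1
3 = 3·1 + 0
Back-substitute:
1 = 13 − 4·3
1 = −4·29 + 9·13
1 = 9·941 − 292·29
29⁻¹ ≡ 649 (mod 941), so k ≡ 649·218 ≡ 332 (mod 941).
x = 6 + 29·332 = 9634.

9634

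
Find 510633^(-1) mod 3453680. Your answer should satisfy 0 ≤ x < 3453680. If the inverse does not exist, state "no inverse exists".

2637417

Apply the Euclidean algorithm to 3453680 and 510633:
3453680 = 6·510633 + 389882
510633 = 1·389882 + 120751
389882 = 3·120751 + 27629
120751 = 4·27629 + 10235
27629 = 2·10235 + 7159
10235 = 1·7159 + 3076
7159 = 2·3076 + 1007
3076 = 3·1007 + 55
1007 = 18·55 + 17
55 = 3·17 + 4
17 = 4·4 + 1
4 = 4·1 + 0
The gcd is 1. Working backward:
1 = 17 − 4·4
1 = −4·55 + 13·17
1 = 13·1007 − 238·55
1 = −238·3076 + 727·1007
1 = 727·7159 − 1692·3076
1 = −1692·10235 + 2419·7159
1 = 2419·27629 − 6530·10235
1 = −6530·120751 + 28539·27629
1 = 28539·389882 − 92147·120751
1 = −92147·510633 + 120686·389882
1 = 120686·3453680 − 816263·510633
So 510633·(-816263) ≡ 1 (mod 3453680), and -816263 ≡ 2637417 (mod 3453680).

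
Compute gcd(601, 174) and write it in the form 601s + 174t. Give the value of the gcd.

Euclidean algorithm:
601 = 3·174 + 79
174 = 2·79 + 16
79 = 4·16 + 15
16 = 1·15 + 1
15 = 15·1 + 0
gcd(601, 174) = 1.
Back-substituting:
1 = 16 − 15
1 = −79 + 5·16
1 = 5·174 − 11·79
1 = −11·601 + 38·174
So 1 = (-11)·601 + (38)·174.

1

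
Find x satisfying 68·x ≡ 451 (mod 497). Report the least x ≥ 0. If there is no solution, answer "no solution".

394

First find gcd(68, 497):
497 = 7·68 + 21
68 = 3·21 + 5
21 = 4·5 + 1
5 = 5·1 + 0
gcd = 1, so a unique solution mod 497 exists.
Back-substitute for the Bézout coefficients:
1 = 21 − 4·5
1 = −4·68 + 13·21
1 = 13·497 − 95·68
So 68·(-95) ≡ 1 (mod 497), giving 68⁻¹ ≡ 402.
x ≡ 68⁻¹·451 ≡ 402·451 ≡ 394 (mod 497).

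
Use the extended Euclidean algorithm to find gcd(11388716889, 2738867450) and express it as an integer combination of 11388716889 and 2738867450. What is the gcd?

Apply Euclid's algorithm to 11388716889 and 2738867450:
11388716889 = 4×2738867450 + 433247089
2738867450 = 6×433247089 + 139384916
433247089 = 3×139384916 + 15092341
139384916 = 9×15092341 + 3553847
15092341 = 4×3553847 + 876953
3553847 = 4×876953 + 46035
876953 = 19×46035 + 2288
46035 = 20×2288 + 275
2288 = 8×275 + 88
275 = 3×88 + 11
88 = 8×11 + 0
gcd(11388716889, 2738867450) = 11.
Back-substituting:
11 = 275 − 3·88
11 = −3·2288 + 25·275
11 = 25·46035 − 503·2288
11 = −503·876953 + 9582·46035
11 = 9582·3553847 − 38831·876953
11 = −38831·15092341 + 164906·3553847
11 = 164906·139384916 − 1522985·15092341
11 = −1522985·433247089 + 4733861·139384916
11 = 4733861·2738867450 − 29926151·433247089
11 = −29926151·11388716889 + 124438465·2738867450
So 11 = (-29926151)·11388716889 + (124438465)·2738867450.

11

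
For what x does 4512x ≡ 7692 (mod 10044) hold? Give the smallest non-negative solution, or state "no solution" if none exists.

44

First find gcd(4512, 10044):
10044 = 2·4512 + 1020
4512 = 4·1020 + 432
1020 = 2·432 + 156
432 = 2·156 + 120
156 = 1·120 + 36
120 = 3·36 + 12
36 = 3·12 + 0
gcd = 12 and 12 | 7692, so solutions exist. Divide through by 12: 376x ≡ 641 (mod 837).
Now find 376⁻¹ mod 837:
837 = 2·376 + 85
376 = 4·85 + 36
85 = 2·36 + 13
36 = 2·13 + 10
13 = 1·10 + 3
10 = 3·3 + 1
3 = 3·1 + 0
Back-substitute:
1 = 10 − 3·3
1 = −3·13 + 4·10
1 = 4·36 − 11·13
1 = −11·85 + 26·36
1 = 26·376 − 115·85
1 = −115·837 + 256·376
So 376⁻¹ ≡ 256 (mod 837).
Then x ≡ 256·641 ≡ 44 (mod 837); the smallest non-negative solution is x = 44.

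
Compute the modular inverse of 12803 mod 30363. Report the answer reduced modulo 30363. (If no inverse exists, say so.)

Extended Euclidean algorithm:
30363 = 2×12803 + 4757
12803 = 2×4757 + 3289
4757 = 1×3289 + 1468
3289 = 2×1468 + 353
1468 = 4×353 + 56
353 = 6×56 + 17
56 = 3×17 + 5
17 = 3×5 + 2
5 = 2×2 + 1
2 = 2×1 + 0
Since gcd(12803, 30363) = 1, back-substitute to write 1 as a combination:
1 = 5 − 2·2
1 = −2·17 + 7·5
1 = 7·56 − 23·17
1 = −23·353 + 145·56
1 = 145·1468 − 603·353
1 = −603·3289 + 1351·1468
1 = 1351·4757 − 1954·3289
1 = −1954·12803 + 5259·4757
1 = 5259·30363 − 12472·12803
Thus 12803·(-12472) ≡ 1 (mod 30363); reducing, -12472 mod 30363 = 17891.

17891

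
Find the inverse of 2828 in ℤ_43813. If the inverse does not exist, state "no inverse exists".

Compute gcd(2828, 43813):
43813 = 15×2828 + 1393
2828 = 2×1393 + 42
1393 = 33×42 + 7
42 = 6×7 + 0
Since gcd = 7 > 1, 2828 is not a unit mod 43813.

no inverse exists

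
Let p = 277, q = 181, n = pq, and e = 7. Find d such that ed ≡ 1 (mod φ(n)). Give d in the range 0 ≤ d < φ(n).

42583

φ(n) = (p−1)(q−1) = 276·180 = 49680.
Need d with 7·d ≡ 1 (mod 49680). Apply the extended Euclidean algorithm:
49680 = 7097·7 + 1
7 = 7·1 + 0
Back-substitute:
1 = 49680 − 7097·7
So 7·(-7097) ≡ 1 (mod 49680), hence d ≡ -7097 ≡ 42583 (mod 49680).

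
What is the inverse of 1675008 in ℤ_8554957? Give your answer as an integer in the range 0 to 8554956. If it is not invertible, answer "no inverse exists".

Run Euclid on (8554957, 1675008):
8554957 = 5×1675008 + 179917
1675008 = 9×179917 + 55755
179917 = 3×55755 + 12652
55755 = 4×12652 + 5147
12652 = 2×5147 + 2358
5147 = 2×2358 + 431
2358 = 5×431 + 203
431 = 2×203 + 25
203 = 8×25 + 3
25 = 8×3 + 1
3 = 3×1 + 0
Since gcd(1675008, 8554957) = 1, back-substitute to write 1 as a combination:
1 = 25 − 8·3
1 = −8·203 + 65·25
1 = 65·431 − 138·203
1 = −138·2358 + 755·431
1 = 755·5147 − 1648·2358
1 = −1648·12652 + 4051·5147
1 = 4051·55755 − 17852·12652
1 = −17852·179917 + 57607·55755
1 = 57607·1675008 − 536315·179917
1 = −536315·8554957 + 2739182·1675008
So 1675008·2739182 ≡ 1 (mod 8554957).

2739182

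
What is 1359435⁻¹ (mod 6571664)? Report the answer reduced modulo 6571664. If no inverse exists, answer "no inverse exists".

Compute gcd(1359435, 6571664):
6571664 = 4*1359435 + 1133924
1359435 = 1*1133924 + 225511
1133924 = 5*225511 + 6369
225511 = 35*6369 + 2596
6369 = 2*2596 + 1177
2596 = 2*1177 + 242
1177 = 4*242 + 209
242 = 1*209 + 33
209 = 6*33 + 11
33 = 3*11 + 0
gcd(1359435, 6571664) = 11 ≠ 1, so 1359435 has no multiplicative inverse modulo 6571664.

no inverse exists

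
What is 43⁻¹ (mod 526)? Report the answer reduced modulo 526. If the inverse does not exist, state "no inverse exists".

367

Run Euclid on (526, 43):
526 = 12·43 + 10
43 = 4·10 + 3
10 = 3·3 + 1
3 = 3·1 + 0
The gcd is 1. Working backward:
1 = 10 − 3·3
1 = −3·43 + 13·10
1 = 13·526 − 159·43
So 43·(-159) ≡ 1 (mod 526), and -159 ≡ 367 (mod 526).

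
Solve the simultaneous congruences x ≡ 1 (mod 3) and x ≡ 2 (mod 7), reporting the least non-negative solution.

16

Write x = 1 + 3·k. Then 3·k ≡ 2 − 1 ≡ 1 (mod 7).
Need 3⁻¹ mod 7. Extended Euclid on (7, 3):
7 = 2*3 + 1
3 = 3*1 + 0
Back-substitute:
1 = 7 − 2·3
3⁻¹ ≡ 5 (mod 7), so k ≡ 5·1 ≡ 5 (mod 7).
x = 1 + 3·5 = 16.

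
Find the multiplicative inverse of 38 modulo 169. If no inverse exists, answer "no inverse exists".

129

Run Euclid on (169, 38):
169 = 4·38 + 17
38 = 2·17 + 4
17 = 4·4 + 1
4 = 4·1 + 0
The gcd is 1. Working backward:
1 = 17 − 4·4
1 = −4·38 + 9·17
1 = 9·169 − 40·38
Thus 38·(-40) ≡ 1 (mod 169); reducing, -40 mod 169 = 129.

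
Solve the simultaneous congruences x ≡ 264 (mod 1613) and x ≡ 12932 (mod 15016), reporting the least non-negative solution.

Write x = 264 + 1613·k. Then 1613·k ≡ 12932 − 264 ≡ 12668 (mod 15016).
Need 1613⁻¹ mod 15016. Extended Euclid on (15016, 1613):
15016 = 9×1613 + 499
1613 = 3×499 + 116
499 = 4×116 + 35
116 = 3×35 + 11
35 = 3×11 + 2
11 = 5×2 + 1
2 = 2×1 + 0
Back-substitute:
1 = 11 − 5·2
1 = −5·35 + 16·11
1 = 16·116 − 53·35
1 = −53·499 + 228·116
1 = 228·1613 − 737·499
1 = −737·15016 + 6861·1613
1613⁻¹ ≡ 6861 (mod 15016), so k ≡ 6861·12668 ≡ 2540 (mod 15016).
x = 264 + 1613·2540 = 4097284.

4097284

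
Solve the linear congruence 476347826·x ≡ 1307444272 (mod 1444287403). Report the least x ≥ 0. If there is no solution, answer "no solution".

First find gcd(476347826, 1444287403):
1444287403 = 3·476347826 + 15243925
476347826 = 31·15243925 + 3786151
15243925 = 4·3786151 + 99321
3786151 = 38·99321 + 11953
99321 = 8·11953 + 3697
11953 = 3·3697 + 862
3697 = 4·862 + 249
862 = 3·249 + 115
249 = 2·115 + 19
115 = 6·19 + 1
19 = 19·1 + 0
gcd = 1, so a unique solution mod 1444287403 exists.
Back-substitute for the Bézout coefficients:
1 = 115 − 6·19
1 = −6·249 + 13·115
1 = 13·862 − 45·249
1 = −45·3697 + 193·862
1 = 193·11953 − 624·3697
1 = −624·99321 + 5185·11953
1 = 5185·3786151 − 197654·99321
1 = −197654·15243925 + 795801·3786151
1 = 795801·476347826 − 24867485·15243925
1 = −24867485·1444287403 + 75398256·476347826
So 476347826·(75398256) ≡ 1 (mod 1444287403), giving 476347826⁻¹ ≡ 75398256.
x ≡ 476347826⁻¹·1307444272 ≡ 75398256·1307444272 ≡ 145182133 (mod 1444287403).

145182133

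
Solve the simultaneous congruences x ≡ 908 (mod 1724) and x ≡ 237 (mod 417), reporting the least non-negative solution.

583620

Write x = 908 + 1724·k. Then 1724·k ≡ 237 − 908 ≡ 163 (mod 417).
Need 1724⁻¹ mod 417. Extended Euclid on (417, 56):
417 = 7×56 + 25
56 = 2×25 + 6
25 = 4×6 + 1
6 = 6×1 + 0
Back-substitute:
1 = 25 − 4·6
1 = −4·56 + 9·25
1 = 9·417 − 67·56
1724⁻¹ ≡ 350 (mod 417), so k ≡ 350·163 ≡ 338 (mod 417).
x = 908 + 1724·338 = 583620.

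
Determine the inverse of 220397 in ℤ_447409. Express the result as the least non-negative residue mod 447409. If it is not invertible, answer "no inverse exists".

337366

Apply the Euclidean algorithm to 447409 and 220397:
447409 = 2×220397 + 6615
220397 = 33×6615 + 2102
6615 = 3×2102 + 309
2102 = 6×309 + 248
309 = 1×248 + 61
248 = 4×61 + 4
61 = 15×4 + 1
4 = 4×1 + 0
gcd = 1, so the inverse exists. Back-substitute:
1 = 61 − 15·4
1 = −15·248 + 61·61
1 = 61·309 − 76·248
1 = −76·2102 + 517·309
1 = 517·6615 − 1627·2102
1 = −1627·220397 + 54208·6615
1 = 54208·447409 − 110043·220397
Hence 220397⁻¹ ≡ -110043 ≡ 337366 (mod 447409).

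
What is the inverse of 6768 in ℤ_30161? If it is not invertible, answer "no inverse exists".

Extended Euclidean algorithm:
30161 = 4·6768 + 3089
6768 = 2·3089 + 590
3089 = 5·590 + 139
590 = 4·139 + 34
139 = 4·34 + 3
34 = 11·3 + 1
3 = 3·1 + 0
The gcd is 1. Working backward:
1 = 34 − 11·3
1 = −11·139 + 45·34
1 = 45·590 − 191·139
1 = −191·3089 + 1000·590
1 = 1000·6768 − 2191·3089
1 = −2191·30161 + 9764·6768
So 6768·9764 ≡ 1 (mod 30161).

9764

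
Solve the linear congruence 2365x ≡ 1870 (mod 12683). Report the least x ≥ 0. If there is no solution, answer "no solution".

First find gcd(2365, 12683):
12683 = 5*2365 + 858
2365 = 2*858 + 649
858 = 1*649 + 209
649 = 3*209 + 22
209 = 9*22 + 11
22 = 2*11 + 0
gcd = 11 and 11 | 1870, so solutions exist. Divide through by 11: 215x ≡ 170 (mod 1153).
Now find 215⁻¹ mod 1153:
1153 = 5*215 + 78
215 = 2*78 + 59
78 = 1*59 + 19
59 = 3*19 + 2
19 = 9*2 + 1
2 = 2*1 + 0
Back-substitute:
1 = 19 − 9·2
1 = −9·59 + 28·19
1 = 28·78 − 37·59
1 = −37·215 + 102·78
1 = 102·1153 − 547·215
So 215·(-547) ≡ 1 (mod 1153), i.e. 215⁻¹ ≡ 606.
Then x ≡ 606·170 ≡ 403 (mod 1153); the smallest non-negative solution is x = 403.

403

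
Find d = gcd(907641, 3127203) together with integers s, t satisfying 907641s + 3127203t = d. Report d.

9

Euclidean algorithm:
3127203 = 3·907641 + 404280
907641 = 2·404280 + 99081
404280 = 4·99081 + 7956
99081 = 12·7956 + 3609
7956 = 2·3609 + 738
3609 = 4·738 + 657
738 = 1·657 + 81
657 = 8·81 + 9
81 = 9·9 + 0
gcd(907641, 3127203) = 9.
Back-substituting:
9 = 657 − 8·81
9 = −8·738 + 9·657
9 = 9·3609 − 44·738
9 = −44·7956 + 97·3609
9 = 97·99081 − 1208·7956
9 = −1208·404280 + 4929·99081
9 = 4929·907641 − 11066·404280
9 = −11066·3127203 + 38127·907641
So 9 = (-11066)·3127203 + (38127)·907641.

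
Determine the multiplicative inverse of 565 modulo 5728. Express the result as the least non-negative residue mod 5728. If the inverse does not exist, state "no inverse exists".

2717

Run Euclid on (5728, 565):
5728 = 10*565 + 78
565 = 7*78 + 19
78 = 4*19 + 2
19 = 9*2 + 1
2 = 2*1 + 0
gcd = 1, so the inverse exists. Back-substitute:
1 = 19 − 9·2
1 = −9·78 + 37·19
1 = 37·565 − 268·78
1 = −268·5728 + 2717·565
So 565·2717 ≡ 1 (mod 5728).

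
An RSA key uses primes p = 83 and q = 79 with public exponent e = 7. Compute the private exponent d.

φ(n) = (p−1)(q−1) = 82·78 = 6396.
Need d with 7·d ≡ 1 (mod 6396). Apply the extended Euclidean algorithm:
6396 = 913×7 + 5
7 = 1×5 + 2
5 = 2×2 + 1
2 = 2×1 + 0
Back-substitute:
1 = 5 − 2·2
1 = −2·7 + 3·5
1 = 3·6396 − 2741·7
So 7·(-2741) ≡ 1 (mod 6396), hence d ≡ -2741 ≡ 3655 (mod 6396).

3655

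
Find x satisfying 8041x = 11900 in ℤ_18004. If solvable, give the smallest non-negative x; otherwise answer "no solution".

First find gcd(8041, 18004):
18004 = 2·8041 + 1922
8041 = 4·1922 + 353
1922 = 5·353 + 157
353 = 2·157 + 39
157 = 4·39 + 1
39 = 39·1 + 0
gcd = 1, so a unique solution mod 18004 exists.
Back-substitute for the Bézout coefficients:
1 = 157 − 4·39
1 = −4·353 + 9·157
1 = 9·1922 − 49·353
1 = −49·8041 + 205·1922
1 = 205·18004 − 459·8041
So 8041·(-459) ≡ 1 (mod 18004), giving 8041⁻¹ ≡ 17545.
x ≡ 8041⁻¹·11900 ≡ 17545·11900 ≡ 11116 (mod 18004).

11116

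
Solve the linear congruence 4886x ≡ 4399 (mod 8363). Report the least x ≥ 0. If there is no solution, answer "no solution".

1591

First find gcd(4886, 8363):
8363 = 1×4886 + 3477
4886 = 1×3477 + 1409
3477 = 2×1409 + 659
1409 = 2×659 + 91
659 = 7×91 + 22
91 = 4×22 + 3
22 = 7×3 + 1
3 = 3×1 + 0
gcd = 1, so a unique solution mod 8363 exists.
Back-substitute for the Bézout coefficients:
1 = 22 − 7·3
1 = −7·91 + 29·22
1 = 29·659 − 210·91
1 = −210·1409 + 449·659
1 = 449·3477 − 1108·1409
1 = −1108·4886 + 1557·3477
1 = 1557·8363 − 2665·4886
So 4886·(-2665) ≡ 1 (mod 8363), giving 4886⁻¹ ≡ 5698.
x ≡ 4886⁻¹·4399 ≡ 5698·4399 ≡ 1591 (mod 8363).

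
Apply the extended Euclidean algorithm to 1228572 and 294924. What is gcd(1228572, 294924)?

Apply Euclid's algorithm to 1228572 and 294924:
1228572 = 4·294924 + 48876
294924 = 6·48876 + 1668
48876 = 29·1668 + 504
1668 = 3·504 + 156
504 = 3·156 + 36
156 = 4·36 + 12
36 = 3·12 + 0
gcd(1228572, 294924) = 12.
Working backward:
12 = 156 − 4·36
12 = −4·504 + 13·156
12 = 13·1668 − 43·504
12 = −43·48876 + 1260·1668
12 = 1260·294924 − 7603·48876
12 = −7603·1228572 + 31672·294924
So 12 = (-7603)·1228572 + (31672)·294924.

12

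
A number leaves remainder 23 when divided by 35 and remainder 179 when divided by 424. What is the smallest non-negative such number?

Write x = 23 + 35·k. Then 35·k ≡ 179 − 23 ≡ 156 (mod 424).
Need 35⁻¹ mod 424. Extended Euclid on (424, 35):
424 = 12·35 + 4
35 = 8·4 + 3
4 = 1·3 + 1
3 = 3·1 + 0
Back-substitute:
1 = 4 − 3
1 = −35 + 9·4
1 = 9·424 − 109·35
35⁻¹ ≡ 315 (mod 424), so k ≡ 315·156 ≡ 380 (mod 424).
x = 23 + 35·380 = 13323.

13323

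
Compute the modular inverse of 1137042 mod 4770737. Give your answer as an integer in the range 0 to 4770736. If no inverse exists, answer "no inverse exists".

gcd(4770737, 1137042) by repeated division:
4770737 = 4·1137042 + 222569
1137042 = 5·222569 + 24197
222569 = 9·24197 + 4796
24197 = 5·4796 + 217
4796 = 22·217 + 22
217 = 9·22 + 19
22 = 1·19 + 3
19 = 6·3 + 1
3 = 3·1 + 0
Since gcd(1137042, 4770737) = 1, back-substitute to write 1 as a combination:
1 = 19 − 6·3
1 = −6·22 + 7·19
1 = 7·217 − 69·22
1 = −69·4796 + 1525·217
1 = 1525·24197 − 7694·4796
1 = −7694·222569 + 70771·24197
1 = 70771·1137042 − 361549·222569
1 = −361549·4770737 + 1516967·1137042
So 1137042·1516967 ≡ 1 (mod 4770737).

1516967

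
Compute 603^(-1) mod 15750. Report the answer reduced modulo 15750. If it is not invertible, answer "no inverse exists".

no inverse exists

Compute gcd(603, 15750):
15750 = 26×603 + 72
603 = 8×72 + 27
72 = 2×27 + 18
27 = 1×18 + 9
18 = 2×9 + 0
gcd(603, 15750) = 9 ≠ 1, so 603 has no multiplicative inverse modulo 15750.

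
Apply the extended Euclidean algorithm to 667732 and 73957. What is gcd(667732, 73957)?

13

Euclidean algorithm:
667732 = 9*73957 + 2119
73957 = 34*2119 + 1911
2119 = 1*1911 + 208
1911 = 9*208 + 39
208 = 5*39 + 13
39 = 3*13 + 0
gcd(667732, 73957) = 13.
Back-substituting:
13 = 208 − 5·39
13 = −5·1911 + 46·208
13 = 46·2119 − 51·1911
13 = −51·73957 + 1780·2119
13 = 1780·667732 − 16071·73957
So 13 = (1780)·667732 + (-16071)·73957.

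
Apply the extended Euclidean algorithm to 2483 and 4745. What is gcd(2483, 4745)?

13

Euclidean algorithm:
4745 = 1·2483 + 2262
2483 = 1·2262 + 221
2262 = 10·221 + 52
221 = 4·52 + 13
52 = 4·13 + 0
gcd(2483, 4745) = 13.
Express as a combination:
13 = 221 − 4·52
13 = −4·2262 + 41·221
13 = 41·2483 − 45·2262
13 = −45·4745 + 86·2483
So 13 = (-45)·4745 + (86)·2483.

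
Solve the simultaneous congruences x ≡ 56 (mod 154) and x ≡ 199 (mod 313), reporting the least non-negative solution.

10528

Write x = 56 + 154·k. Then 154·k ≡ 199 − 56 ≡ 143 (mod 313).
Need 154⁻¹ mod 313. Extended Euclid on (313, 154):
313 = 2*154 + 5
154 = 30*5 + 4
5 = 1*4 + 1
4 = 4*1 + 0
Back-substitute:
1 = 5 − 4
1 = −154 + 31·5
1 = 31·313 − 63·154
154⁻¹ ≡ 250 (mod 313), so k ≡ 250·143 ≡ 68 (mod 313).
x = 56 + 154·68 = 10528.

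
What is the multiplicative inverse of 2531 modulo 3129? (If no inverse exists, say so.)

968

gcd(3129, 2531) by repeated division:
3129 = 1*2531 + 598
2531 = 4*598 + 139
598 = 4*139 + 42
139 = 3*42 + 13
42 = 3*13 + 3
13 = 4*3 + 1
3 = 3*1 + 0
gcd = 1, so the inverse exists. Back-substitute:
1 = 13 − 4·3
1 = −4·42 + 13·13
1 = 13·139 − 43·42
1 = −43·598 + 185·139
1 = 185·2531 − 783·598
1 = −783·3129 + 968·2531
So 2531·968 ≡ 1 (mod 3129).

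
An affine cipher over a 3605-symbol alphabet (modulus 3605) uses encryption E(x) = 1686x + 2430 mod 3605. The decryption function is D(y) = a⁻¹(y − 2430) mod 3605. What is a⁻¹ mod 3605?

2491

Run Euclid on (3605, 1686):
3605 = 2·1686 + 233
1686 = 7·233 + 55
233 = 4·55 + 13
55 = 4·13 + 3
13 = 4·3 + 1
3 = 3·1 + 0
gcd = 1, so the inverse exists. Back-substitute:
1 = 13 − 4·3
1 = −4·55 + 17·13
1 = 17·233 − 72·55
1 = −72·1686 + 521·233
1 = 521·3605 − 1114·1686
So 1686·(-1114) ≡ 1 (mod 3605), and -1114 ≡ 2491 (mod 3605).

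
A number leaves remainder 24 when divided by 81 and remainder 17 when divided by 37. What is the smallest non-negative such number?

2940

Write x = 24 + 81·k. Then 81·k ≡ 17 − 24 ≡ 30 (mod 37).
Need 81⁻¹ mod 37. Extended Euclid on (37, 7):
37 = 5*7 + 2
7 = 3*2 + 1
2 = 2*1 + 0
Back-substitute:
1 = 7 − 3·2
1 = −3·37 + 16·7
81⁻¹ ≡ 16 (mod 37), so k ≡ 16·30 ≡ 36 (mod 37).
x = 24 + 81·36 = 2940.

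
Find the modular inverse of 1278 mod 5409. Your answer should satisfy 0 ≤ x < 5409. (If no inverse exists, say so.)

Compute gcd(1278, 5409):
5409 = 4·1278 + 297
1278 = 4·297 + 90
297 = 3·90 + 27
90 = 3·27 + 9
27 = 3·9 + 0
Since gcd = 9 > 1, 1278 is not a unit mod 5409.

no inverse exists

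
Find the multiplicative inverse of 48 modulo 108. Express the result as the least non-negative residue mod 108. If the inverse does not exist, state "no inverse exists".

no inverse exists

Euclidean algorithm on 108, 48:
108 = 2·48 + 12
48 = 4·12 + 0
The gcd is 12, not 1, hence no inverse exists.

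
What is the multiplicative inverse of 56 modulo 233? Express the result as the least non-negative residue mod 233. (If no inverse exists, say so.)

gcd(233, 56) by repeated division:
233 = 4·56 + 9
56 = 6·9 + 2
9 = 4·2 + 1
2 = 2·1 + 0
The gcd is 1. Working backward:
1 = 9 − 4·2
1 = −4·56 + 25·9
1 = 25·233 − 104·56
So 56·(-104) ≡ 1 (mod 233), and -104 ≡ 129 (mod 233).

129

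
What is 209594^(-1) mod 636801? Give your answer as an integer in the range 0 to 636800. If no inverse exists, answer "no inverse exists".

no inverse exists

Euclidean algorithm on 636801, 209594:
636801 = 3·209594 + 8019
209594 = 26·8019 + 1100
8019 = 7·1100 + 319
1100 = 3·319 + 143
319 = 2·143 + 33
143 = 4·33 + 11
33 = 3·11 + 0
The gcd is 11, not 1, hence no inverse exists.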